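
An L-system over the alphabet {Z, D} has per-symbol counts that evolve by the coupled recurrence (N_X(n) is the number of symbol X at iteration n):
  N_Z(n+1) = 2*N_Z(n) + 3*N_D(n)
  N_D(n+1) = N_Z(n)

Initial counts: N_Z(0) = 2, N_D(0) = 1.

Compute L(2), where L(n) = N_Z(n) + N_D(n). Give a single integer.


Step 0: N_Z=2, N_D=1, L=3
Step 1: N_Z=7, N_D=2, L=9
Step 2: N_Z=20, N_D=7, L=27

Answer: 27


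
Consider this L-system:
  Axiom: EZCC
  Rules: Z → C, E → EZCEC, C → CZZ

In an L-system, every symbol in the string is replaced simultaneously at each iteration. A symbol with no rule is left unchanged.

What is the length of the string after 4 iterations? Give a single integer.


Answer: 174

Derivation:
Step 0: length = 4
Step 1: length = 12
Step 2: length = 30
Step 3: length = 74
Step 4: length = 174


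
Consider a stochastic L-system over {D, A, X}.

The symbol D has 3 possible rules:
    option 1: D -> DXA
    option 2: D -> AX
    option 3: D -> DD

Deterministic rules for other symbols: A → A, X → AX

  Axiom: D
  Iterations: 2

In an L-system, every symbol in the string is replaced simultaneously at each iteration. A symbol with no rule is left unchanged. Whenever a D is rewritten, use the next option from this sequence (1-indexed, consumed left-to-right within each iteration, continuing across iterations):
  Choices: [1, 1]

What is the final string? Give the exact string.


Answer: DXAAXA

Derivation:
Step 0: D
Step 1: DXA  (used choices [1])
Step 2: DXAAXA  (used choices [1])


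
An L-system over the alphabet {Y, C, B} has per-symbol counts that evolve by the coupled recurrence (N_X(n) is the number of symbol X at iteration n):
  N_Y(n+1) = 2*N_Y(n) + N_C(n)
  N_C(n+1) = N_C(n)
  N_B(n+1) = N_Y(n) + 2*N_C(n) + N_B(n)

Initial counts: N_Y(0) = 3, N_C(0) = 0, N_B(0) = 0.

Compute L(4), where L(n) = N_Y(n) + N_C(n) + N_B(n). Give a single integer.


Step 0: N_Y=3, N_C=0, N_B=0, L=3
Step 1: N_Y=6, N_C=0, N_B=3, L=9
Step 2: N_Y=12, N_C=0, N_B=9, L=21
Step 3: N_Y=24, N_C=0, N_B=21, L=45
Step 4: N_Y=48, N_C=0, N_B=45, L=93

Answer: 93


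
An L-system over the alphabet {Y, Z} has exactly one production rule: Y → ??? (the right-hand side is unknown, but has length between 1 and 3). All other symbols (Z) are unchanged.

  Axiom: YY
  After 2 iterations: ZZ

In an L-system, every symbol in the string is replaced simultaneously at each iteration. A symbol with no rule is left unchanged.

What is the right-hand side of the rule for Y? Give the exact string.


Trying Y → Z:
  Step 0: YY
  Step 1: ZZ
  Step 2: ZZ
Matches the given result.

Answer: Z


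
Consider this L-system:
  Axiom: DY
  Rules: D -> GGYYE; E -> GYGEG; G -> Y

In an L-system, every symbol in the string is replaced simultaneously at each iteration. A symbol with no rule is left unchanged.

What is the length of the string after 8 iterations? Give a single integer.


Step 0: length = 2
Step 1: length = 6
Step 2: length = 10
Step 3: length = 14
Step 4: length = 18
Step 5: length = 22
Step 6: length = 26
Step 7: length = 30
Step 8: length = 34

Answer: 34


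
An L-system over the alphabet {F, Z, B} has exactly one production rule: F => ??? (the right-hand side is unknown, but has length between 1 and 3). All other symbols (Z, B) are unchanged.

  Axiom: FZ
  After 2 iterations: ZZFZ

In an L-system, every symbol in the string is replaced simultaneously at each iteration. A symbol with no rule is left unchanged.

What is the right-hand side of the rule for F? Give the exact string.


Answer: ZF

Derivation:
Trying F => ZF:
  Step 0: FZ
  Step 1: ZFZ
  Step 2: ZZFZ
Matches the given result.


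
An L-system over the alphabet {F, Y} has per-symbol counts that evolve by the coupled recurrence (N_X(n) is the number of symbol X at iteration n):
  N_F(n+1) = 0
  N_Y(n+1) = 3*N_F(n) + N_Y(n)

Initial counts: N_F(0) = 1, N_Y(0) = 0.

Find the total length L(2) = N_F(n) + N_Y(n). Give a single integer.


Answer: 3

Derivation:
Step 0: N_F=1, N_Y=0, L=1
Step 1: N_F=0, N_Y=3, L=3
Step 2: N_F=0, N_Y=3, L=3


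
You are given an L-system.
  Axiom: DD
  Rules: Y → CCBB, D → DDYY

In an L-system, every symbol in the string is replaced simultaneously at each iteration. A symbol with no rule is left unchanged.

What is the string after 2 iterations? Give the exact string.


Step 0: DD
Step 1: DDYYDDYY
Step 2: DDYYDDYYCCBBCCBBDDYYDDYYCCBBCCBB

Answer: DDYYDDYYCCBBCCBBDDYYDDYYCCBBCCBB


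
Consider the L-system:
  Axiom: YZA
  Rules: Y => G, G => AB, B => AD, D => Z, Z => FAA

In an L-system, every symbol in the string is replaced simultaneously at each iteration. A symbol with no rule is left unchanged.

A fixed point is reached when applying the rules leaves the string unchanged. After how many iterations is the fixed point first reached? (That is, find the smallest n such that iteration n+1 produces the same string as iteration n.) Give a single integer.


Step 0: YZA
Step 1: GFAAA
Step 2: ABFAAA
Step 3: AADFAAA
Step 4: AAZFAAA
Step 5: AAFAAFAAA
Step 6: AAFAAFAAA  (unchanged — fixed point at step 5)

Answer: 5


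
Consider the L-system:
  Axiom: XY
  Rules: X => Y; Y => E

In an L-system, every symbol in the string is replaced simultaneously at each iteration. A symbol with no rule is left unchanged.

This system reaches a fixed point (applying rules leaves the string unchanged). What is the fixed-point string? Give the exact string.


Step 0: XY
Step 1: YE
Step 2: EE
Step 3: EE  (unchanged — fixed point at step 2)

Answer: EE


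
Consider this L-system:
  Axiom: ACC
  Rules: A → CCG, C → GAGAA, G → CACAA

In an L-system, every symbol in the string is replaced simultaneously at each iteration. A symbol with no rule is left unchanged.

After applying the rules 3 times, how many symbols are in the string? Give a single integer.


Step 0: length = 3
Step 1: length = 13
Step 2: length = 53
Step 3: length = 223

Answer: 223


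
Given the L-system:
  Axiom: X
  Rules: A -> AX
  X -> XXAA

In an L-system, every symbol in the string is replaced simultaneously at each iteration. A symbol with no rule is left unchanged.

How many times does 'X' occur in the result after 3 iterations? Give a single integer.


Answer: 18

Derivation:
Step 0: X  (1 'X')
Step 1: XXAA  (2 'X')
Step 2: XXAAXXAAAXAX  (6 'X')
Step 3: XXAAXXAAAXAXXXAAXXAAAXAXAXXXAAAXXXAA  (18 'X')


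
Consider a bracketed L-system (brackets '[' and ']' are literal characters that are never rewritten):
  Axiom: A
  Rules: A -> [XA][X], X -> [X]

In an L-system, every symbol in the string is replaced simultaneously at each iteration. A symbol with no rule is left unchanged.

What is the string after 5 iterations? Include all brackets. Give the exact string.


Answer: [[[[[X]]]][[[[X]]][[[X]][[X][XA][X]][[X]]][[[X]]]][[[[X]]]]][[[[[X]]]]]

Derivation:
Step 0: A
Step 1: [XA][X]
Step 2: [[X][XA][X]][[X]]
Step 3: [[[X]][[X][XA][X]][[X]]][[[X]]]
Step 4: [[[[X]]][[[X]][[X][XA][X]][[X]]][[[X]]]][[[[X]]]]
Step 5: [[[[[X]]]][[[[X]]][[[X]][[X][XA][X]][[X]]][[[X]]]][[[[X]]]]][[[[[X]]]]]


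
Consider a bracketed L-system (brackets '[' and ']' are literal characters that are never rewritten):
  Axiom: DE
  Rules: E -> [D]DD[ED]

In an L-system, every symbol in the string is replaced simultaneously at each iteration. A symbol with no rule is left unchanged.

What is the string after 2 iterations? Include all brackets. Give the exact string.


Answer: D[D]DD[[D]DD[ED]D]

Derivation:
Step 0: DE
Step 1: D[D]DD[ED]
Step 2: D[D]DD[[D]DD[ED]D]


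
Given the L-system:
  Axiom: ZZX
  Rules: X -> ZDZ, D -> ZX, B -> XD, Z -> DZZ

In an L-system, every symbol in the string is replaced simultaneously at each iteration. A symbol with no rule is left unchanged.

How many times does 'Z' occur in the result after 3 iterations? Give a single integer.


Answer: 42

Derivation:
Step 0: ZZX  (2 'Z')
Step 1: DZZDZZZDZ  (6 'Z')
Step 2: ZXDZZDZZZXDZZDZZDZZZXDZZ  (15 'Z')
Step 3: DZZZDZZXDZZDZZZXDZZDZZDZZZDZZXDZZDZZZXDZZDZZZXDZZDZZDZZZDZZXDZZDZZ  (42 'Z')


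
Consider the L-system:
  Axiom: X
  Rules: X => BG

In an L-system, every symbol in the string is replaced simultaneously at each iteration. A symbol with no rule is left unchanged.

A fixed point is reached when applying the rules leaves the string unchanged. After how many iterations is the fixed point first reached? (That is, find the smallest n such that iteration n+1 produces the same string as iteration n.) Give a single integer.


Answer: 1

Derivation:
Step 0: X
Step 1: BG
Step 2: BG  (unchanged — fixed point at step 1)


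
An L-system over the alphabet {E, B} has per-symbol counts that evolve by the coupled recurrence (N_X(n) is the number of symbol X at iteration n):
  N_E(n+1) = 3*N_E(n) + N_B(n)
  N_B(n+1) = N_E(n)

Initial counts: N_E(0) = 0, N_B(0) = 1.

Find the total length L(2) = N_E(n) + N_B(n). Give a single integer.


Step 0: N_E=0, N_B=1, L=1
Step 1: N_E=1, N_B=0, L=1
Step 2: N_E=3, N_B=1, L=4

Answer: 4


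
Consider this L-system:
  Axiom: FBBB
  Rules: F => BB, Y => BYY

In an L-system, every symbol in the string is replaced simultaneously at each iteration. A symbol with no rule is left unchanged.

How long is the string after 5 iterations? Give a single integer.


Step 0: length = 4
Step 1: length = 5
Step 2: length = 5
Step 3: length = 5
Step 4: length = 5
Step 5: length = 5

Answer: 5


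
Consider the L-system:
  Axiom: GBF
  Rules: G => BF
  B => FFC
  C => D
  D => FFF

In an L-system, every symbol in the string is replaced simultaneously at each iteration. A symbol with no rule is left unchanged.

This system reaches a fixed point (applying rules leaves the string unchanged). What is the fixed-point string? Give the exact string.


Answer: FFFFFFFFFFFF

Derivation:
Step 0: GBF
Step 1: BFFFCF
Step 2: FFCFFFDF
Step 3: FFDFFFFFFF
Step 4: FFFFFFFFFFFF
Step 5: FFFFFFFFFFFF  (unchanged — fixed point at step 4)


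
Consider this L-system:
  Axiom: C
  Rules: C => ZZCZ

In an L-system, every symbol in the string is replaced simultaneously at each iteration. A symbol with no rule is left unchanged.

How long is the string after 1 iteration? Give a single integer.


Step 0: length = 1
Step 1: length = 4

Answer: 4


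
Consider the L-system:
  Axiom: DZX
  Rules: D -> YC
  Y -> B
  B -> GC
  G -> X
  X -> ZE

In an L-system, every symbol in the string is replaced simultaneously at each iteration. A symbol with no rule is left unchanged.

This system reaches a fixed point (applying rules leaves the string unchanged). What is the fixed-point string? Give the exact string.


Answer: ZECCZZE

Derivation:
Step 0: DZX
Step 1: YCZZE
Step 2: BCZZE
Step 3: GCCZZE
Step 4: XCCZZE
Step 5: ZECCZZE
Step 6: ZECCZZE  (unchanged — fixed point at step 5)


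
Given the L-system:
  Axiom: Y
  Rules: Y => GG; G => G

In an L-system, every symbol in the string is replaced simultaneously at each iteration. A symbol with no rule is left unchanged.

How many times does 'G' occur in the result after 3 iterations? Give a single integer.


Answer: 2

Derivation:
Step 0: Y  (0 'G')
Step 1: GG  (2 'G')
Step 2: GG  (2 'G')
Step 3: GG  (2 'G')


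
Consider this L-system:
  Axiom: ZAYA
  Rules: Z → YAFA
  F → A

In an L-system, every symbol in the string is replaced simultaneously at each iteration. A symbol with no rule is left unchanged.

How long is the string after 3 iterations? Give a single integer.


Step 0: length = 4
Step 1: length = 7
Step 2: length = 7
Step 3: length = 7

Answer: 7


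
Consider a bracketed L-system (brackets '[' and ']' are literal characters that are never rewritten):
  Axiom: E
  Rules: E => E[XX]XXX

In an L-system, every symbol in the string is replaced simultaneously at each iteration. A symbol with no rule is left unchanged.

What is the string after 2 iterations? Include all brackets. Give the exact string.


Step 0: E
Step 1: E[XX]XXX
Step 2: E[XX]XXX[XX]XXX

Answer: E[XX]XXX[XX]XXX


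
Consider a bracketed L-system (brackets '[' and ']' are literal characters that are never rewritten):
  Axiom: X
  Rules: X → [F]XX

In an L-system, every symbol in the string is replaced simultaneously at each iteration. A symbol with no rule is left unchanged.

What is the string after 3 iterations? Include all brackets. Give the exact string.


Answer: [F][F][F]XX[F]XX[F][F]XX[F]XX

Derivation:
Step 0: X
Step 1: [F]XX
Step 2: [F][F]XX[F]XX
Step 3: [F][F][F]XX[F]XX[F][F]XX[F]XX


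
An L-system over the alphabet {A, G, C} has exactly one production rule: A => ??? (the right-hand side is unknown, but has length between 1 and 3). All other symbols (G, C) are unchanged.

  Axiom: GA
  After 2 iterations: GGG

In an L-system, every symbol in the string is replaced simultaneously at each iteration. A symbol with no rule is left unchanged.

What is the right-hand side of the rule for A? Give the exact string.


Trying A => GG:
  Step 0: GA
  Step 1: GGG
  Step 2: GGG
Matches the given result.

Answer: GG


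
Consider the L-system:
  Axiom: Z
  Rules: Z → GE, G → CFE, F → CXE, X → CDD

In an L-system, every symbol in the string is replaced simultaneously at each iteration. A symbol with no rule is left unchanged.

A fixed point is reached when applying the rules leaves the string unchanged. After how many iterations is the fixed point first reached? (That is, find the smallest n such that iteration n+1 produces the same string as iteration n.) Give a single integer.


Answer: 4

Derivation:
Step 0: Z
Step 1: GE
Step 2: CFEE
Step 3: CCXEEE
Step 4: CCCDDEEE
Step 5: CCCDDEEE  (unchanged — fixed point at step 4)


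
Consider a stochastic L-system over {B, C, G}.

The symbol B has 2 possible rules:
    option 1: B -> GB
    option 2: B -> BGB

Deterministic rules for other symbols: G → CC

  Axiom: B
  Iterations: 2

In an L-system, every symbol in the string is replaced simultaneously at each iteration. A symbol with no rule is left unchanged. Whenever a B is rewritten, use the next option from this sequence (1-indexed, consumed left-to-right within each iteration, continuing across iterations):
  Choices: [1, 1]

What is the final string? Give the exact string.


Answer: CCGB

Derivation:
Step 0: B
Step 1: GB  (used choices [1])
Step 2: CCGB  (used choices [1])


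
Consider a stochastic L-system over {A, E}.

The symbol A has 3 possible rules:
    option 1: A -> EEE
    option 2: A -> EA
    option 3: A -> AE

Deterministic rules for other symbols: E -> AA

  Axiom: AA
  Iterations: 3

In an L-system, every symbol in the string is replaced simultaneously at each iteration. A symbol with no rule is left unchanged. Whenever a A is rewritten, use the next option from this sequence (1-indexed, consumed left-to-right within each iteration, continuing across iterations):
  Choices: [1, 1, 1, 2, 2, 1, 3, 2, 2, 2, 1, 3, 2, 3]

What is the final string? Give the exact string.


Step 0: AA
Step 1: EEEEEE  (used choices [1, 1])
Step 2: AAAAAAAAAAAA  (used choices [])
Step 3: EEEEAEAEEEAEEAEAEAEEEAEEAAE  (used choices [1, 2, 2, 1, 3, 2, 2, 2, 1, 3, 2, 3])

Answer: EEEEAEAEEEAEEAEAEAEEEAEEAAE


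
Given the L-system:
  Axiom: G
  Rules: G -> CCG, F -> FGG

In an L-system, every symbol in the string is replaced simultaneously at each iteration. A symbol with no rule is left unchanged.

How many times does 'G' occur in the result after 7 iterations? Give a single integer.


Answer: 1

Derivation:
Step 0: G  (1 'G')
Step 1: CCG  (1 'G')
Step 2: CCCCG  (1 'G')
Step 3: CCCCCCG  (1 'G')
Step 4: CCCCCCCCG  (1 'G')
Step 5: CCCCCCCCCCG  (1 'G')
Step 6: CCCCCCCCCCCCG  (1 'G')
Step 7: CCCCCCCCCCCCCCG  (1 'G')


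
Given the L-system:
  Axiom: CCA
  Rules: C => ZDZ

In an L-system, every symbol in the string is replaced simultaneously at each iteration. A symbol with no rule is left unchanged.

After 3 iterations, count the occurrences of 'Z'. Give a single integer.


Answer: 4

Derivation:
Step 0: CCA  (0 'Z')
Step 1: ZDZZDZA  (4 'Z')
Step 2: ZDZZDZA  (4 'Z')
Step 3: ZDZZDZA  (4 'Z')


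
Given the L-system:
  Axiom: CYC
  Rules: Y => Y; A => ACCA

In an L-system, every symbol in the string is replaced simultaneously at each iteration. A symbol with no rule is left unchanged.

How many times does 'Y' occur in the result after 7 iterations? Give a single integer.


Answer: 1

Derivation:
Step 0: CYC  (1 'Y')
Step 1: CYC  (1 'Y')
Step 2: CYC  (1 'Y')
Step 3: CYC  (1 'Y')
Step 4: CYC  (1 'Y')
Step 5: CYC  (1 'Y')
Step 6: CYC  (1 'Y')
Step 7: CYC  (1 'Y')


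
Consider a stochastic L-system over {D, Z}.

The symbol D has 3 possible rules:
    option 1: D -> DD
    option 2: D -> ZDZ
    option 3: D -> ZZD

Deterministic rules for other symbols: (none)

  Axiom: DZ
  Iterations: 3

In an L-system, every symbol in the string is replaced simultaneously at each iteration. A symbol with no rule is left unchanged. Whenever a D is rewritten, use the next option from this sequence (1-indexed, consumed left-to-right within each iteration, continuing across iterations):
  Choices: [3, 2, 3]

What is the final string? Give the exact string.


Answer: ZZZZZDZZ

Derivation:
Step 0: DZ
Step 1: ZZDZ  (used choices [3])
Step 2: ZZZDZZ  (used choices [2])
Step 3: ZZZZZDZZ  (used choices [3])


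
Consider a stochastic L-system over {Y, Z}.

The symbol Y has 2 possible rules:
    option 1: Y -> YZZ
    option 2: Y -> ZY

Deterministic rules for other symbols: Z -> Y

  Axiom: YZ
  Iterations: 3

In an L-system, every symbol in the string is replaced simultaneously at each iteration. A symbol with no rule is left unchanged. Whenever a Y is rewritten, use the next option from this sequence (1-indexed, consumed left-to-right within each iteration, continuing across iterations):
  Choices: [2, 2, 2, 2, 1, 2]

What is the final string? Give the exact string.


Answer: ZYYYZZYZY

Derivation:
Step 0: YZ
Step 1: ZYY  (used choices [2])
Step 2: YZYZY  (used choices [2, 2])
Step 3: ZYYYZZYZY  (used choices [2, 1, 2])


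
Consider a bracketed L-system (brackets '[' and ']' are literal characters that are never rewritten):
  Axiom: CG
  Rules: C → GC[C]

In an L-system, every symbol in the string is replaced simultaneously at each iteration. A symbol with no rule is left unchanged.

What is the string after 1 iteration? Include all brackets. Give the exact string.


Step 0: CG
Step 1: GC[C]G

Answer: GC[C]G


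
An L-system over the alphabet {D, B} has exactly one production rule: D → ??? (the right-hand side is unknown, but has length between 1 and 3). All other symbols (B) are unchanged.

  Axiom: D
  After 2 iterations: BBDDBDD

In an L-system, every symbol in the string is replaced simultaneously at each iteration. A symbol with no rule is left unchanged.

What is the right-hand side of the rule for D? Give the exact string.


Answer: BDD

Derivation:
Trying D → BDD:
  Step 0: D
  Step 1: BDD
  Step 2: BBDDBDD
Matches the given result.


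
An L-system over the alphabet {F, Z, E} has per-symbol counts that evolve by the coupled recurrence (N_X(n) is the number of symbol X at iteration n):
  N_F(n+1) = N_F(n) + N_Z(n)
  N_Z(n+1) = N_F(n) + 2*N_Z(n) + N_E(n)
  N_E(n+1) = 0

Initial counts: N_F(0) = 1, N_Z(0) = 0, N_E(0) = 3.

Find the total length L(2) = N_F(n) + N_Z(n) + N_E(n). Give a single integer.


Step 0: N_F=1, N_Z=0, N_E=3, L=4
Step 1: N_F=1, N_Z=4, N_E=0, L=5
Step 2: N_F=5, N_Z=9, N_E=0, L=14

Answer: 14


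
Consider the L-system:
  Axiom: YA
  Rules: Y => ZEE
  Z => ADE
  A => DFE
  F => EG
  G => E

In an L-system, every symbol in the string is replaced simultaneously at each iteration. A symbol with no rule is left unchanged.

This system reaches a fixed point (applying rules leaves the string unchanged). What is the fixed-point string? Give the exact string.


Step 0: YA
Step 1: ZEEDFE
Step 2: ADEEEDEGE
Step 3: DFEDEEEDEEE
Step 4: DEGEDEEEDEEE
Step 5: DEEEDEEEDEEE
Step 6: DEEEDEEEDEEE  (unchanged — fixed point at step 5)

Answer: DEEEDEEEDEEE


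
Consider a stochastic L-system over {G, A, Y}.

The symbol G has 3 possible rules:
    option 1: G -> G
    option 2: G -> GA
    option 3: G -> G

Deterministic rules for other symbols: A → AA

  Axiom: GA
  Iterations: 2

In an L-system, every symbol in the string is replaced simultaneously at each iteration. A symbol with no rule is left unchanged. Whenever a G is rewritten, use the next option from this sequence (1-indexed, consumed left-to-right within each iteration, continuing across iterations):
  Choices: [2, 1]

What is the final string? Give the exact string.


Answer: GAAAAAA

Derivation:
Step 0: GA
Step 1: GAAA  (used choices [2])
Step 2: GAAAAAA  (used choices [1])


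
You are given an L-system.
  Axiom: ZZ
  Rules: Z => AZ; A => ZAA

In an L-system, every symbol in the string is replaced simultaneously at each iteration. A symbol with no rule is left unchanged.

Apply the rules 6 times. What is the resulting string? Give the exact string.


Step 0: ZZ
Step 1: AZAZ
Step 2: ZAAAZZAAAZ
Step 3: AZZAAZAAZAAAZAZZAAZAAZAAAZ
Step 4: ZAAAZAZZAAZAAAZZAAZAAAZZAAZAAZAAAZZAAAZAZZAAZAAAZZAAZAAAZZAAZAAZAAAZ
Step 5: AZZAAZAAZAAAZZAAAZAZZAAZAAAZZAAZAAZAAAZAZZAAZAAAZZAAZAAZAAAZAZZAAZAAAZZAAZAAAZZAAZAAZAAAZAZZAAZAAZAAAZZAAAZAZZAAZAAAZZAAZAAZAAAZAZZAAZAAAZZAAZAAZAAAZAZZAAZAAAZZAAZAAAZZAAZAAZAAAZ
Step 6: ZAAAZAZZAAZAAAZZAAZAAAZZAAZAAZAAAZAZZAAZAAZAAAZZAAAZAZZAAZAAAZZAAZAAZAAAZAZZAAZAAAZZAAZAAAZZAAZAAZAAAZZAAAZAZZAAZAAAZZAAZAAZAAAZAZZAAZAAAZZAAZAAAZZAAZAAZAAAZZAAAZAZZAAZAAAZZAAZAAZAAAZAZZAAZAAAZZAAZAAZAAAZAZZAAZAAAZZAAZAAAZZAAZAAZAAAZZAAAZAZZAAZAAAZZAAZAAAZZAAZAAZAAAZAZZAAZAAZAAAZZAAAZAZZAAZAAAZZAAZAAZAAAZAZZAAZAAAZZAAZAAAZZAAZAAZAAAZZAAAZAZZAAZAAAZZAAZAAZAAAZAZZAAZAAAZZAAZAAAZZAAZAAZAAAZZAAAZAZZAAZAAAZZAAZAAZAAAZAZZAAZAAAZZAAZAAZAAAZAZZAAZAAAZZAAZAAAZZAAZAAZAAAZ

Answer: ZAAAZAZZAAZAAAZZAAZAAAZZAAZAAZAAAZAZZAAZAAZAAAZZAAAZAZZAAZAAAZZAAZAAZAAAZAZZAAZAAAZZAAZAAAZZAAZAAZAAAZZAAAZAZZAAZAAAZZAAZAAZAAAZAZZAAZAAAZZAAZAAAZZAAZAAZAAAZZAAAZAZZAAZAAAZZAAZAAZAAAZAZZAAZAAAZZAAZAAZAAAZAZZAAZAAAZZAAZAAAZZAAZAAZAAAZZAAAZAZZAAZAAAZZAAZAAAZZAAZAAZAAAZAZZAAZAAZAAAZZAAAZAZZAAZAAAZZAAZAAZAAAZAZZAAZAAAZZAAZAAAZZAAZAAZAAAZZAAAZAZZAAZAAAZZAAZAAZAAAZAZZAAZAAAZZAAZAAAZZAAZAAZAAAZZAAAZAZZAAZAAAZZAAZAAZAAAZAZZAAZAAAZZAAZAAZAAAZAZZAAZAAAZZAAZAAAZZAAZAAZAAAZ


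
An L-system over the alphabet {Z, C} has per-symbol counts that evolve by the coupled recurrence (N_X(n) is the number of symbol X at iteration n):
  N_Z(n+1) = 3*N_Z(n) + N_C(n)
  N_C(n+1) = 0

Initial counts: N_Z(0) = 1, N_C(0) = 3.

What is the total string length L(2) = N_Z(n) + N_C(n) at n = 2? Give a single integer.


Answer: 18

Derivation:
Step 0: N_Z=1, N_C=3, L=4
Step 1: N_Z=6, N_C=0, L=6
Step 2: N_Z=18, N_C=0, L=18


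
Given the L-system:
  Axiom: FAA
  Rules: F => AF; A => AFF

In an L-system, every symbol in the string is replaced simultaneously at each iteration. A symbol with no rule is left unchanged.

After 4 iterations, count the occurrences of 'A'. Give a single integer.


Step 0: FAA  (2 'A')
Step 1: AFAFFAFF  (3 'A')
Step 2: AFFAFAFFAFAFAFFAFAF  (8 'A')
Step 3: AFFAFAFAFFAFAFFAFAFAFFAFAFFAFAFFAFAFAFFAFAFFAF  (19 'A')
Step 4: AFFAFAFAFFAFAFFAFAFFAFAFAFFAFAFFAFAFAFFAFAFFAFAFFAFAFAFFAFAFFAFAFAFFAFAFFAFAFAFFAFAFFAFAFFAFAFAFFAFAFFAFAFAFFAF  (46 'A')

Answer: 46


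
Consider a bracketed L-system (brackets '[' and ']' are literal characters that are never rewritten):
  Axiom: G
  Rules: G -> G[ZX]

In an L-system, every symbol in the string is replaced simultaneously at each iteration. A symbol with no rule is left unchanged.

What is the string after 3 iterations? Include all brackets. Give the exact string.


Answer: G[ZX][ZX][ZX]

Derivation:
Step 0: G
Step 1: G[ZX]
Step 2: G[ZX][ZX]
Step 3: G[ZX][ZX][ZX]


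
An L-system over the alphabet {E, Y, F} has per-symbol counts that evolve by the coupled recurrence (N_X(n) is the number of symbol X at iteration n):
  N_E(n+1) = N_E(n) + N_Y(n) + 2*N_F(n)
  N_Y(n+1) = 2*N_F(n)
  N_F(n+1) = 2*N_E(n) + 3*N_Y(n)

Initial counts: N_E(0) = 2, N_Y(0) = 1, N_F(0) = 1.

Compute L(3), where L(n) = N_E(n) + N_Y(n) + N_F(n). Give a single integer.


Answer: 183

Derivation:
Step 0: N_E=2, N_Y=1, N_F=1, L=4
Step 1: N_E=5, N_Y=2, N_F=7, L=14
Step 2: N_E=21, N_Y=14, N_F=16, L=51
Step 3: N_E=67, N_Y=32, N_F=84, L=183


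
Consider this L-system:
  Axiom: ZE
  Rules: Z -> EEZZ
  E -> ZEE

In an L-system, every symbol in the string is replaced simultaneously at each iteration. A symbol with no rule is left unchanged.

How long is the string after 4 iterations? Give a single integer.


Step 0: length = 2
Step 1: length = 7
Step 2: length = 24
Step 3: length = 82
Step 4: length = 280

Answer: 280


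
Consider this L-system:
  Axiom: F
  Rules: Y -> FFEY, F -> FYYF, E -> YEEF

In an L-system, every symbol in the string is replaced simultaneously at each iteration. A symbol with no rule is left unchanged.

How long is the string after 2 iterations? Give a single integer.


Step 0: length = 1
Step 1: length = 4
Step 2: length = 16

Answer: 16


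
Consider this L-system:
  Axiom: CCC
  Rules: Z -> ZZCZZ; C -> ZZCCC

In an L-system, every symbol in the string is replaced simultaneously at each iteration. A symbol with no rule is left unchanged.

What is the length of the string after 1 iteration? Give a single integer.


Step 0: length = 3
Step 1: length = 15

Answer: 15


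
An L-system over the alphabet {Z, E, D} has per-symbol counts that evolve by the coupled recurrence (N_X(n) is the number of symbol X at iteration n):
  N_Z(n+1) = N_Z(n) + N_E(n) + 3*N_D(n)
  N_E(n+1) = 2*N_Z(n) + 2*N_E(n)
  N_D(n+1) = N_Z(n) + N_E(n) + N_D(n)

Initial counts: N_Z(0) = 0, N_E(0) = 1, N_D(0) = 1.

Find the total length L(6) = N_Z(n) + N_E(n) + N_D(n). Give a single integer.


Step 0: N_Z=0, N_E=1, N_D=1, L=2
Step 1: N_Z=4, N_E=2, N_D=2, L=8
Step 2: N_Z=12, N_E=12, N_D=8, L=32
Step 3: N_Z=48, N_E=48, N_D=32, L=128
Step 4: N_Z=192, N_E=192, N_D=128, L=512
Step 5: N_Z=768, N_E=768, N_D=512, L=2048
Step 6: N_Z=3072, N_E=3072, N_D=2048, L=8192

Answer: 8192


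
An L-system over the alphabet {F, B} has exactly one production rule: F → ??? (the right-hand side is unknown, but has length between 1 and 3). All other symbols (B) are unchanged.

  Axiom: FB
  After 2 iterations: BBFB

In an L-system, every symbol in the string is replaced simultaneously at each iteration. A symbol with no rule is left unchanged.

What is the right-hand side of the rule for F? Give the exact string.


Answer: BF

Derivation:
Trying F → BF:
  Step 0: FB
  Step 1: BFB
  Step 2: BBFB
Matches the given result.


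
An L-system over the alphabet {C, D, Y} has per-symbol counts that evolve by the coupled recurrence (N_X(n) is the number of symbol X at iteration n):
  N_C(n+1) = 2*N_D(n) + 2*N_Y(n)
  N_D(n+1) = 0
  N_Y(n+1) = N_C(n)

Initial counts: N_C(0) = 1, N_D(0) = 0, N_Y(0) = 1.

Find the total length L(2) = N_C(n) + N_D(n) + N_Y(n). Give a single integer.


Step 0: N_C=1, N_D=0, N_Y=1, L=2
Step 1: N_C=2, N_D=0, N_Y=1, L=3
Step 2: N_C=2, N_D=0, N_Y=2, L=4

Answer: 4


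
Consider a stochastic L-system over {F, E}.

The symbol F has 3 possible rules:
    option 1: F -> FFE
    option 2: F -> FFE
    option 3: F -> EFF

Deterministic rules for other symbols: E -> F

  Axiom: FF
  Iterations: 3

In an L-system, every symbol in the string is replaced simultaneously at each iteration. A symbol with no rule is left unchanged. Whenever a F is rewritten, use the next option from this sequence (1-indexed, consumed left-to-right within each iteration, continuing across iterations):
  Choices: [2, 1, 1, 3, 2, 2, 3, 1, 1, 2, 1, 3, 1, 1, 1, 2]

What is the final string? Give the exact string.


Step 0: FF
Step 1: FFEFFE  (used choices [2, 1])
Step 2: FFEEFFFFFEFFEF  (used choices [1, 3, 2, 2])
Step 3: EFFFFEFFFFEFFEFFEEFFFFEFFFEFFEFFFE  (used choices [3, 1, 1, 2, 1, 3, 1, 1, 1, 2])

Answer: EFFFFEFFFFEFFEFFEEFFFFEFFFEFFEFFFE


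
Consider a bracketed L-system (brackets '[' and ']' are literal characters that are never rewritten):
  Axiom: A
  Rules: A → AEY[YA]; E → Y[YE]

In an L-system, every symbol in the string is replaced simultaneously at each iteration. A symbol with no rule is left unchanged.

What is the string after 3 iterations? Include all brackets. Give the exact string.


Step 0: A
Step 1: AEY[YA]
Step 2: AEY[YA]Y[YE]Y[YAEY[YA]]
Step 3: AEY[YA]Y[YE]Y[YAEY[YA]]Y[YY[YE]]Y[YAEY[YA]Y[YE]Y[YAEY[YA]]]

Answer: AEY[YA]Y[YE]Y[YAEY[YA]]Y[YY[YE]]Y[YAEY[YA]Y[YE]Y[YAEY[YA]]]


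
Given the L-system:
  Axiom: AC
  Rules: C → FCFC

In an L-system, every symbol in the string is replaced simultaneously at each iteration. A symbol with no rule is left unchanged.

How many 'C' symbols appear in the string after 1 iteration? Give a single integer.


Step 0: AC  (1 'C')
Step 1: AFCFC  (2 'C')

Answer: 2


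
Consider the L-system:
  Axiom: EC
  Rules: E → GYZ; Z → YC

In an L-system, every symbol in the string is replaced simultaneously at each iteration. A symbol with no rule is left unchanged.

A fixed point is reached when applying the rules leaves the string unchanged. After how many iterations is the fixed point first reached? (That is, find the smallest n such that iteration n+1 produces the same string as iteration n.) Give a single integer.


Step 0: EC
Step 1: GYZC
Step 2: GYYCC
Step 3: GYYCC  (unchanged — fixed point at step 2)

Answer: 2


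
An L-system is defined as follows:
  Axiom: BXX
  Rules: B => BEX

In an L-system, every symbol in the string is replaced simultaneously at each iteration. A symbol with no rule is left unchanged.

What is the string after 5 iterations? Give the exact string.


Step 0: BXX
Step 1: BEXXX
Step 2: BEXEXXX
Step 3: BEXEXEXXX
Step 4: BEXEXEXEXXX
Step 5: BEXEXEXEXEXXX

Answer: BEXEXEXEXEXXX


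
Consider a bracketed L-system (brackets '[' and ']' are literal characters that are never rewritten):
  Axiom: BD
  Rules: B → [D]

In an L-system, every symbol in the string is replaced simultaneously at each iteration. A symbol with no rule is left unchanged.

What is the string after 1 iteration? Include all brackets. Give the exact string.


Answer: [D]D

Derivation:
Step 0: BD
Step 1: [D]D


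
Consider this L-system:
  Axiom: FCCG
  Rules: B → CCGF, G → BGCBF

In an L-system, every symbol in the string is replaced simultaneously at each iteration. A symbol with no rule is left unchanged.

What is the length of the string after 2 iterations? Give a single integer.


Step 0: length = 4
Step 1: length = 8
Step 2: length = 18

Answer: 18


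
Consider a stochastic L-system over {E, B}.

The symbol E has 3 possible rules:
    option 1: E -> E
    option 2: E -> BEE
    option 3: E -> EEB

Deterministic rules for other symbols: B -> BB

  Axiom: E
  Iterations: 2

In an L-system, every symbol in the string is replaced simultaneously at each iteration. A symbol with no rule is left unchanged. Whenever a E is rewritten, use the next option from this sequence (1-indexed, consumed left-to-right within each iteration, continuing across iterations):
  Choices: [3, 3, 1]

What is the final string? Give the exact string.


Step 0: E
Step 1: EEB  (used choices [3])
Step 2: EEBEBB  (used choices [3, 1])

Answer: EEBEBB


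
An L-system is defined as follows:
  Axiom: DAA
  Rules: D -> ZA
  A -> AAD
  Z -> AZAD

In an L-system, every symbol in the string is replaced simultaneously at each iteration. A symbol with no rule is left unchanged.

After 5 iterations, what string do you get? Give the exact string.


Answer: AADAADZAAADAADZAAZADAADAADAADZAAADAZADAADZAAADAADZAAZADAADAADAADZAAADAADZAAZADAADAADAZADAADZAAADAADZAAADAADZAAADAADZAAZADAADAADAADZAAADAADZAAZADAADAADAZADAADZAAADAADZAAADAADZAAADAADZAAZADAADAADAADZAAADAADZAAZADAADAADAZADAADZAAADAADZAAADAADZAAADAADZAAZADAADAADAADZAAADAADZAAZADAADAADAZADAADZAAADAADZAAADAADZAAADAZADAADZAAADAADZAAZADAADAADAADZAAADAADZAAZADAADAADAADZAAADAADZAAZADAADAADAADZAAADAADZAAZADAADAADAZADAADZAAADAADZAAADAADZAAADAADZAAZADAADAADAADZAAADAADZAAZADAADAADAZADAADZAAADAADZAAADAADZAAADAZADAADZAAADAADZAAZADAADAADAADZAAADAADZAAZADAAD

Derivation:
Step 0: DAA
Step 1: ZAAADAAD
Step 2: AZADAADAADAADZAAADAADZA
Step 3: AADAZADAADZAAADAADZAAADAADZAAADAADZAAZADAADAADAADZAAADAADZAAZADAAD
Step 4: AADAADZAAADAZADAADZAAADAADZAAZADAADAADAADZAAADAADZAAZADAADAADAADZAAADAADZAAZADAADAADAADZAAADAADZAAZADAADAADAZADAADZAAADAADZAAADAADZAAADAADZAAZADAADAADAADZAAADAADZAAZADAADAADAZADAADZAAADAADZA
Step 5: AADAADZAAADAADZAAZADAADAADAADZAAADAZADAADZAAADAADZAAZADAADAADAADZAAADAADZAAZADAADAADAZADAADZAAADAADZAAADAADZAAADAADZAAZADAADAADAADZAAADAADZAAZADAADAADAZADAADZAAADAADZAAADAADZAAADAADZAAZADAADAADAADZAAADAADZAAZADAADAADAZADAADZAAADAADZAAADAADZAAADAADZAAZADAADAADAADZAAADAADZAAZADAADAADAZADAADZAAADAADZAAADAADZAAADAZADAADZAAADAADZAAZADAADAADAADZAAADAADZAAZADAADAADAADZAAADAADZAAZADAADAADAADZAAADAADZAAZADAADAADAZADAADZAAADAADZAAADAADZAAADAADZAAZADAADAADAADZAAADAADZAAZADAADAADAZADAADZAAADAADZAAADAADZAAADAZADAADZAAADAADZAAZADAADAADAADZAAADAADZAAZADAAD


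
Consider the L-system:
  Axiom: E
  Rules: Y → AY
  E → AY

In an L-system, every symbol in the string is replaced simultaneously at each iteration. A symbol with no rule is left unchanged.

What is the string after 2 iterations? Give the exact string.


Step 0: E
Step 1: AY
Step 2: AAY

Answer: AAY


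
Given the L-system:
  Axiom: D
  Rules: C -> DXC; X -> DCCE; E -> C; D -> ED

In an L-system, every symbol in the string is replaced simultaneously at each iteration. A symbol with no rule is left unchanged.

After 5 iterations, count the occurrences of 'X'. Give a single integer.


Answer: 5

Derivation:
Step 0: D  (0 'X')
Step 1: ED  (0 'X')
Step 2: CED  (0 'X')
Step 3: DXCCED  (1 'X')
Step 4: EDDCCEDXCDXCCED  (2 'X')
Step 5: CEDEDDXCDXCCEDDCCEDXCEDDCCEDXCDXCCED  (5 'X')


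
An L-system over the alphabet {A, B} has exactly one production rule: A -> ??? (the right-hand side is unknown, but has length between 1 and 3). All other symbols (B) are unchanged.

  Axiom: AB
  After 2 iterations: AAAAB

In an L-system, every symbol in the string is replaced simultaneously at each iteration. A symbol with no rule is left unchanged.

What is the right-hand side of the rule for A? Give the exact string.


Trying A -> AA:
  Step 0: AB
  Step 1: AAB
  Step 2: AAAAB
Matches the given result.

Answer: AA


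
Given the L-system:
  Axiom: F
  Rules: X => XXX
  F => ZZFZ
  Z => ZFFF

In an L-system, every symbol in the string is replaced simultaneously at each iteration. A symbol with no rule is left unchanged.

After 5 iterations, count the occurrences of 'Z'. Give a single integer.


Answer: 528

Derivation:
Step 0: F  (0 'Z')
Step 1: ZZFZ  (3 'Z')
Step 2: ZFFFZFFFZZFZZFFF  (6 'Z')
Step 3: ZFFFZZFZZZFZZZFZZFFFZZFZZZFZZZFZZFFFZFFFZZFZZFFFZFFFZZFZZZFZZZFZ  (36 'Z')
Step 4: ZFFFZZFZZZFZZZFZZFFFZFFFZZFZZFFFZFFFZFFFZZFZZFFFZFFFZFFFZZFZZFFFZFFFZZFZZZFZZZFZZFFFZFFFZZFZZFFFZFFFZFFFZZFZZFFFZFFFZFFFZZFZZFFFZFFFZZFZZZFZZZFZZFFFZZFZZZFZZZFZZFFFZFFFZZFZZFFFZFFFZZFZZZFZZZFZZFFFZZFZZZFZZZFZZFFFZFFFZZFZZFFFZFFFZFFFZZFZZFFFZFFFZFFFZZFZZFFF  (120 'Z')
Step 5: ZFFFZZFZZZFZZZFZZFFFZFFFZZFZZFFFZFFFZFFFZZFZZFFFZFFFZFFFZZFZZFFFZFFFZZFZZZFZZZFZZFFFZZFZZZFZZZFZZFFFZFFFZZFZZFFFZFFFZZFZZZFZZZFZZFFFZZFZZZFZZZFZZFFFZZFZZZFZZZFZZFFFZFFFZZFZZFFFZFFFZZFZZZFZZZFZZFFFZZFZZZFZZZFZZFFFZZFZZZFZZZFZZFFFZFFFZZFZZFFFZFFFZZFZZZFZZZFZZFFFZZFZZZFZZZFZZFFFZFFFZZFZZFFFZFFFZFFFZZFZZFFFZFFFZFFFZZFZZFFFZFFFZZFZZZFZZZFZZFFFZZFZZZFZZZFZZFFFZFFFZZFZZFFFZFFFZZFZZZFZZZFZZFFFZZFZZZFZZZFZZFFFZZFZZZFZZZFZZFFFZFFFZZFZZFFFZFFFZZFZZZFZZZFZZFFFZZFZZZFZZZFZZFFFZZFZZZFZZZFZZFFFZFFFZZFZZFFFZFFFZZFZZZFZZZFZZFFFZZFZZZFZZZFZZFFFZFFFZZFZZFFFZFFFZFFFZZFZZFFFZFFFZFFFZZFZZFFFZFFFZZFZZZFZZZFZZFFFZFFFZZFZZFFFZFFFZFFFZZFZZFFFZFFFZFFFZZFZZFFFZFFFZZFZZZFZZZFZZFFFZZFZZZFZZZFZZFFFZFFFZZFZZFFFZFFFZZFZZZFZZZFZZFFFZZFZZZFZZZFZZFFFZFFFZZFZZFFFZFFFZFFFZZFZZFFFZFFFZFFFZZFZZFFFZFFFZZFZZZFZZZFZZFFFZFFFZZFZZFFFZFFFZFFFZZFZZFFFZFFFZFFFZZFZZFFFZFFFZZFZZZFZZZFZZFFFZZFZZZFZZZFZZFFFZFFFZZFZZFFFZFFFZZFZZZFZZZFZZFFFZZFZZZFZZZFZZFFFZZFZZZFZZZFZZFFFZFFFZZFZZFFFZFFFZZFZZZFZZZFZZFFFZZFZZZFZZZFZZFFFZZFZZZFZZZFZZFFFZFFFZZFZZFFFZFFFZZFZZZFZZZFZ  (528 'Z')


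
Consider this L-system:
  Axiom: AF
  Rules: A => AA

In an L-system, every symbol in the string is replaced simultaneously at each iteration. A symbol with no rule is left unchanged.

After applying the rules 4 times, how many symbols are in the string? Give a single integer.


Answer: 17

Derivation:
Step 0: length = 2
Step 1: length = 3
Step 2: length = 5
Step 3: length = 9
Step 4: length = 17


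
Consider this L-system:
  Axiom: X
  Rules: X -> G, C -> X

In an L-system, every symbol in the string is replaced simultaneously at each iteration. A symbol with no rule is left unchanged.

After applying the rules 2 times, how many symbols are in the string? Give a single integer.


Step 0: length = 1
Step 1: length = 1
Step 2: length = 1

Answer: 1


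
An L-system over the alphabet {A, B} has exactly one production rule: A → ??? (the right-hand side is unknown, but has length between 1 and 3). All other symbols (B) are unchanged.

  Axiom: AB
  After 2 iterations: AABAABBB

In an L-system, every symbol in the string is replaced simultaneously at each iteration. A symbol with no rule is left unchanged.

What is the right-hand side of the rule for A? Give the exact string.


Trying A → AAB:
  Step 0: AB
  Step 1: AABB
  Step 2: AABAABBB
Matches the given result.

Answer: AAB


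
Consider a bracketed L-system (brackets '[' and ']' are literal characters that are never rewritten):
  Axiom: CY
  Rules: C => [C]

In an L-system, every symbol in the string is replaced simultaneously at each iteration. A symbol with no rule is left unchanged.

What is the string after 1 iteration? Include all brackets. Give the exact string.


Answer: [C]Y

Derivation:
Step 0: CY
Step 1: [C]Y


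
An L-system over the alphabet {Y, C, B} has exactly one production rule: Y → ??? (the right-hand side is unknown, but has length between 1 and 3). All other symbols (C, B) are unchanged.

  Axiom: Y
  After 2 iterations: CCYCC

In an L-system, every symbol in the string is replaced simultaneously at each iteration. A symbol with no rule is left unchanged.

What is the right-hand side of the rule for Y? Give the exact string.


Trying Y → CYC:
  Step 0: Y
  Step 1: CYC
  Step 2: CCYCC
Matches the given result.

Answer: CYC


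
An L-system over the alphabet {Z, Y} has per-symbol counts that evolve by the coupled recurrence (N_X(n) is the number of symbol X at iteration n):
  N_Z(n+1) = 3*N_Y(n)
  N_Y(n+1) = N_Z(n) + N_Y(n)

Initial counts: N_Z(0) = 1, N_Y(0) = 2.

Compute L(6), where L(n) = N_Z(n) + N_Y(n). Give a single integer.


Step 0: N_Z=1, N_Y=2, L=3
Step 1: N_Z=6, N_Y=3, L=9
Step 2: N_Z=9, N_Y=9, L=18
Step 3: N_Z=27, N_Y=18, L=45
Step 4: N_Z=54, N_Y=45, L=99
Step 5: N_Z=135, N_Y=99, L=234
Step 6: N_Z=297, N_Y=234, L=531

Answer: 531


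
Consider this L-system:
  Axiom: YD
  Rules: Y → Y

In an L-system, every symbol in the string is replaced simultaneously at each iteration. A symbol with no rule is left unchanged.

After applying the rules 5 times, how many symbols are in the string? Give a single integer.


Answer: 2

Derivation:
Step 0: length = 2
Step 1: length = 2
Step 2: length = 2
Step 3: length = 2
Step 4: length = 2
Step 5: length = 2


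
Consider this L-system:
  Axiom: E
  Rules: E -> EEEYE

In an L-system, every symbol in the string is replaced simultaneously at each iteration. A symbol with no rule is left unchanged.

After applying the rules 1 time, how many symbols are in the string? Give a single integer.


Answer: 5

Derivation:
Step 0: length = 1
Step 1: length = 5


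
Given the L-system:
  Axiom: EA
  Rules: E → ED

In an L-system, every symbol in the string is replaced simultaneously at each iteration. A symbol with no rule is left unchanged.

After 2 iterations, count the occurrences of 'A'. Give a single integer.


Answer: 1

Derivation:
Step 0: EA  (1 'A')
Step 1: EDA  (1 'A')
Step 2: EDDA  (1 'A')


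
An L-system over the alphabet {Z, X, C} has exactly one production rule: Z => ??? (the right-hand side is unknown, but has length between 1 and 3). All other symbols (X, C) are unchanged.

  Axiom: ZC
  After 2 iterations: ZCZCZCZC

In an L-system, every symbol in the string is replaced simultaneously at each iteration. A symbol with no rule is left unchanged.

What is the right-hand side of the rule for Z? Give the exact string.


Answer: ZCZ

Derivation:
Trying Z => ZCZ:
  Step 0: ZC
  Step 1: ZCZC
  Step 2: ZCZCZCZC
Matches the given result.
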